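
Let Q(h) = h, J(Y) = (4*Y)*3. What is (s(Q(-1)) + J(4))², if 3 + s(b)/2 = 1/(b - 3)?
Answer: 6889/4 ≈ 1722.3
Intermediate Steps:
J(Y) = 12*Y
s(b) = -6 + 2/(-3 + b) (s(b) = -6 + 2/(b - 3) = -6 + 2/(-3 + b))
(s(Q(-1)) + J(4))² = (2*(10 - 3*(-1))/(-3 - 1) + 12*4)² = (2*(10 + 3)/(-4) + 48)² = (2*(-¼)*13 + 48)² = (-13/2 + 48)² = (83/2)² = 6889/4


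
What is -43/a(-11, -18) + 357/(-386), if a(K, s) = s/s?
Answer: -16955/386 ≈ -43.925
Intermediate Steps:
a(K, s) = 1
-43/a(-11, -18) + 357/(-386) = -43/1 + 357/(-386) = -43*1 + 357*(-1/386) = -43 - 357/386 = -16955/386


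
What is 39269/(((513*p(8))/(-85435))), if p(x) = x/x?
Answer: -3354947015/513 ≈ -6.5399e+6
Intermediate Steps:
p(x) = 1
39269/(((513*p(8))/(-85435))) = 39269/(((513*1)/(-85435))) = 39269/((513*(-1/85435))) = 39269/(-513/85435) = 39269*(-85435/513) = -3354947015/513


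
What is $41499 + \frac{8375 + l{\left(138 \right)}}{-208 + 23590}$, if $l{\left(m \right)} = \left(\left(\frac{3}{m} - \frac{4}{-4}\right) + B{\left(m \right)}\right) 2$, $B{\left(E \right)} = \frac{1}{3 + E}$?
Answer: $\frac{1573403058986}{37913913} \approx 41499.0$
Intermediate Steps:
$l{\left(m \right)} = 2 + \frac{2}{3 + m} + \frac{6}{m}$ ($l{\left(m \right)} = \left(\left(\frac{3}{m} - \frac{4}{-4}\right) + \frac{1}{3 + m}\right) 2 = \left(\left(\frac{3}{m} - -1\right) + \frac{1}{3 + m}\right) 2 = \left(\left(\frac{3}{m} + 1\right) + \frac{1}{3 + m}\right) 2 = \left(\left(1 + \frac{3}{m}\right) + \frac{1}{3 + m}\right) 2 = \left(1 + \frac{1}{3 + m} + \frac{3}{m}\right) 2 = 2 + \frac{2}{3 + m} + \frac{6}{m}$)
$41499 + \frac{8375 + l{\left(138 \right)}}{-208 + 23590} = 41499 + \frac{8375 + \frac{2 \left(9 + 138^{2} + 7 \cdot 138\right)}{138 \left(3 + 138\right)}}{-208 + 23590} = 41499 + \frac{8375 + 2 \cdot \frac{1}{138} \cdot \frac{1}{141} \left(9 + 19044 + 966\right)}{23382} = 41499 + \left(8375 + 2 \cdot \frac{1}{138} \cdot \frac{1}{141} \cdot 20019\right) \frac{1}{23382} = 41499 + \left(8375 + \frac{6673}{3243}\right) \frac{1}{23382} = 41499 + \frac{27166798}{3243} \cdot \frac{1}{23382} = 41499 + \frac{13583399}{37913913} = \frac{1573403058986}{37913913}$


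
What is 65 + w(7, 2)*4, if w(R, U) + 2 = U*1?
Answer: 65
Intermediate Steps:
w(R, U) = -2 + U (w(R, U) = -2 + U*1 = -2 + U)
65 + w(7, 2)*4 = 65 + (-2 + 2)*4 = 65 + 0*4 = 65 + 0 = 65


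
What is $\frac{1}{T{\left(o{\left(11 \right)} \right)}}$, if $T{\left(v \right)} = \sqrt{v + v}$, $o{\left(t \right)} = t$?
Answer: $\frac{\sqrt{22}}{22} \approx 0.2132$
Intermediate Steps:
$T{\left(v \right)} = \sqrt{2} \sqrt{v}$ ($T{\left(v \right)} = \sqrt{2 v} = \sqrt{2} \sqrt{v}$)
$\frac{1}{T{\left(o{\left(11 \right)} \right)}} = \frac{1}{\sqrt{2} \sqrt{11}} = \frac{1}{\sqrt{22}} = \frac{\sqrt{22}}{22}$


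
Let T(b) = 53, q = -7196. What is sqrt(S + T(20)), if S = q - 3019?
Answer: I*sqrt(10162) ≈ 100.81*I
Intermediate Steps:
S = -10215 (S = -7196 - 3019 = -10215)
sqrt(S + T(20)) = sqrt(-10215 + 53) = sqrt(-10162) = I*sqrt(10162)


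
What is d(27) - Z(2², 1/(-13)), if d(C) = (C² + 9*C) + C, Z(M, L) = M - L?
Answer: 12934/13 ≈ 994.92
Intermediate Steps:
d(C) = C² + 10*C
d(27) - Z(2², 1/(-13)) = 27*(10 + 27) - (2² - 1/(-13)) = 27*37 - (4 - 1*(-1/13)) = 999 - (4 + 1/13) = 999 - 1*53/13 = 999 - 53/13 = 12934/13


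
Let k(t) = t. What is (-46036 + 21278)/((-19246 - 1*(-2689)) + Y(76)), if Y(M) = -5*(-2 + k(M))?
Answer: 24758/16927 ≈ 1.4626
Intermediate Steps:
Y(M) = 10 - 5*M (Y(M) = -5*(-2 + M) = 10 - 5*M)
(-46036 + 21278)/((-19246 - 1*(-2689)) + Y(76)) = (-46036 + 21278)/((-19246 - 1*(-2689)) + (10 - 5*76)) = -24758/((-19246 + 2689) + (10 - 380)) = -24758/(-16557 - 370) = -24758/(-16927) = -24758*(-1/16927) = 24758/16927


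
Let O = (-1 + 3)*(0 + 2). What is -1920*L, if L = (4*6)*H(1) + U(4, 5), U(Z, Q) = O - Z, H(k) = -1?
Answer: 46080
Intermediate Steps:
O = 4 (O = 2*2 = 4)
U(Z, Q) = 4 - Z
L = -24 (L = (4*6)*(-1) + (4 - 1*4) = 24*(-1) + (4 - 4) = -24 + 0 = -24)
-1920*L = -1920*(-24) = 46080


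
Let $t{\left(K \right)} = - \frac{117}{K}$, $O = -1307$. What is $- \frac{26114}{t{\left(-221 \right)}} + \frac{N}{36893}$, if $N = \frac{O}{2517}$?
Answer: $- \frac{13741313691847}{278579043} \approx -49326.0$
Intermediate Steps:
$N = - \frac{1307}{2517} \approx -0.51927$
$- \frac{26114}{t{\left(-221 \right)}} + \frac{N}{36893} = - \frac{26114}{\left(-117\right) \frac{1}{-221}} - \frac{1307}{2517 \cdot 36893} = - \frac{26114}{\left(-117\right) \left(- \frac{1}{221}\right)} - \frac{1307}{92859681} = - \frac{26114}{\frac{9}{17}} - \frac{1307}{92859681} = \left(-26114\right) \frac{17}{9} - \frac{1307}{92859681} = - \frac{443938}{9} - \frac{1307}{92859681} = - \frac{13741313691847}{278579043}$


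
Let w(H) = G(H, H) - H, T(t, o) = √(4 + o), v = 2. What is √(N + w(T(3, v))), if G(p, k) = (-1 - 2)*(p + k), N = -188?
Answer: √(-188 - 7*√6) ≈ 14.323*I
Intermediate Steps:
G(p, k) = -3*k - 3*p (G(p, k) = -3*(k + p) = -3*k - 3*p)
w(H) = -7*H (w(H) = (-3*H - 3*H) - H = -6*H - H = -7*H)
√(N + w(T(3, v))) = √(-188 - 7*√(4 + 2)) = √(-188 - 7*√6)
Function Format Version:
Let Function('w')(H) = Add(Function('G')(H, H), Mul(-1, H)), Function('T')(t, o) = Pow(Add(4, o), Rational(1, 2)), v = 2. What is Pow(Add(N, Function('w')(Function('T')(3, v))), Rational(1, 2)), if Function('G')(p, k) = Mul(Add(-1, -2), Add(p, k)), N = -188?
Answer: Pow(Add(-188, Mul(-7, Pow(6, Rational(1, 2)))), Rational(1, 2)) ≈ Mul(14.323, I)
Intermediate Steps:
Function('G')(p, k) = Add(Mul(-3, k), Mul(-3, p)) (Function('G')(p, k) = Mul(-3, Add(k, p)) = Add(Mul(-3, k), Mul(-3, p)))
Function('w')(H) = Mul(-7, H) (Function('w')(H) = Add(Add(Mul(-3, H), Mul(-3, H)), Mul(-1, H)) = Add(Mul(-6, H), Mul(-1, H)) = Mul(-7, H))
Pow(Add(N, Function('w')(Function('T')(3, v))), Rational(1, 2)) = Pow(Add(-188, Mul(-7, Pow(Add(4, 2), Rational(1, 2)))), Rational(1, 2)) = Pow(Add(-188, Mul(-7, Pow(6, Rational(1, 2)))), Rational(1, 2))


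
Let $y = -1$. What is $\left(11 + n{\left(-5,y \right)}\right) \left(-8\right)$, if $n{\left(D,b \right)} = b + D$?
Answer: $-40$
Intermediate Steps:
$n{\left(D,b \right)} = D + b$
$\left(11 + n{\left(-5,y \right)}\right) \left(-8\right) = \left(11 - 6\right) \left(-8\right) = 5 \left(-8\right) = -40$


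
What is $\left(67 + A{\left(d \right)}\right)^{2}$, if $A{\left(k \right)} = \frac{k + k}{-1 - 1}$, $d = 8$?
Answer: $3481$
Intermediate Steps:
$A{\left(k \right)} = - k$ ($A{\left(k \right)} = \frac{2 k}{-2} = 2 k \left(- \frac{1}{2}\right) = - k$)
$\left(67 + A{\left(d \right)}\right)^{2} = \left(67 - 8\right)^{2} = 59^{2} = 3481$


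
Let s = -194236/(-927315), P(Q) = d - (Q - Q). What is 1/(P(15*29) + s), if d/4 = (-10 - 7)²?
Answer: 927315/1072170376 ≈ 0.00086490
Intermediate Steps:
d = 1156 (d = 4*(-10 - 7)² = 4*(-17)² = 4*289 = 1156)
P(Q) = 1156 (P(Q) = 1156 - (Q - Q) = 1156 - 1*0 = 1156 + 0 = 1156)
s = 194236/927315 (s = -194236*(-1/927315) = 194236/927315 ≈ 0.20946)
1/(P(15*29) + s) = 1/(1156 + 194236/927315) = 1/(1072170376/927315) = 927315/1072170376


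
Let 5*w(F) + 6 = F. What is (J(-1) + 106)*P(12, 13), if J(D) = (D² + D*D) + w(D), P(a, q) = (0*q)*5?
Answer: 0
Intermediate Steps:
w(F) = -6/5 + F/5
P(a, q) = 0 (P(a, q) = 0*5 = 0)
J(D) = -6/5 + 2*D² + D/5 (J(D) = (D² + D*D) + (-6/5 + D/5) = (D² + D²) + (-6/5 + D/5) = 2*D² + (-6/5 + D/5) = -6/5 + 2*D² + D/5)
(J(-1) + 106)*P(12, 13) = ((-6/5 + 2*(-1)² + (⅕)*(-1)) + 106)*0 = ((-6/5 + 2*1 - ⅕) + 106)*0 = ((-6/5 + 2 - ⅕) + 106)*0 = (⅗ + 106)*0 = (533/5)*0 = 0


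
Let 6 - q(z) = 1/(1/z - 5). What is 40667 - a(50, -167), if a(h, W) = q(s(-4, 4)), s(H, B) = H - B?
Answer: 1667093/41 ≈ 40661.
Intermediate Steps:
q(z) = 6 - 1/(-5 + 1/z) (q(z) = 6 - 1/(1/z - 5) = 6 - 1/(-5 + 1/z))
a(h, W) = 254/41 (a(h, W) = (-6 + 31*(-4 - 1*4))/(-1 + 5*(-4 - 1*4)) = (-6 + 31*(-4 - 4))/(-1 + 5*(-4 - 4)) = (-6 + 31*(-8))/(-1 + 5*(-8)) = (-6 - 248)/(-1 - 40) = -254/(-41) = -1/41*(-254) = 254/41)
40667 - a(50, -167) = 40667 - 1*254/41 = 40667 - 254/41 = 1667093/41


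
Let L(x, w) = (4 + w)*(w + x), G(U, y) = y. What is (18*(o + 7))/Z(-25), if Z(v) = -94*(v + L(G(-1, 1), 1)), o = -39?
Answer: -96/235 ≈ -0.40851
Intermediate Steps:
Z(v) = -940 - 94*v (Z(v) = -94*(v + (1² + 4*1 + 4*1 + 1*1)) = -94*(v + (1 + 4 + 4 + 1)) = -94*(v + 10) = -94*(10 + v) = -940 - 94*v)
(18*(o + 7))/Z(-25) = (18*(-39 + 7))/(-940 - 94*(-25)) = (18*(-32))/(-940 + 2350) = -576/1410 = -576*1/1410 = -96/235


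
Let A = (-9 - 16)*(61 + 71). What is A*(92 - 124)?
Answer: 105600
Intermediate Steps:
A = -3300 (A = -25*132 = -3300)
A*(92 - 124) = -3300*(92 - 124) = -3300*(-32) = 105600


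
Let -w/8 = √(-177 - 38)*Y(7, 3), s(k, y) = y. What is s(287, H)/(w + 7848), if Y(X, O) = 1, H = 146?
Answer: 71613/3850304 + 73*I*√215/3850304 ≈ 0.018599 + 0.000278*I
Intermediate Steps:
w = -8*I*√215 (w = -8*√(-177 - 38) = -8*√(-215) = -8*I*√215 ≈ -117.3*I)
s(287, H)/(w + 7848) = 146/(-8*I*√215 + 7848) = 146/(7848 - 8*I*√215)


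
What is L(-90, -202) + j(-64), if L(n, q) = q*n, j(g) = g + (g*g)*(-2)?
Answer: 9924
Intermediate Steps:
j(g) = g - 2*g**2 (j(g) = g + g**2*(-2) = g - 2*g**2)
L(n, q) = n*q
L(-90, -202) + j(-64) = -90*(-202) - 64*(1 - 2*(-64)) = 18180 - 64*(1 + 128) = 18180 - 64*129 = 18180 - 8256 = 9924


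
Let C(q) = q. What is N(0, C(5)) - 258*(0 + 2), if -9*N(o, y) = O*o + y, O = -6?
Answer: -4649/9 ≈ -516.56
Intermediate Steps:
N(o, y) = -y/9 + 2*o/3 (N(o, y) = -(-6*o + y)/9 = -(y - 6*o)/9 = -y/9 + 2*o/3)
N(0, C(5)) - 258*(0 + 2) = (-⅑*5 + (⅔)*0) - 258*(0 + 2) = (-5/9 + 0) - 258*2 = -5/9 - 43*12 = -5/9 - 516 = -4649/9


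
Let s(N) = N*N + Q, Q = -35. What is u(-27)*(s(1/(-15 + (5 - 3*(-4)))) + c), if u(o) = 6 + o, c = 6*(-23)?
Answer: 14511/4 ≈ 3627.8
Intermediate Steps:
c = -138
s(N) = -35 + N² (s(N) = N*N - 35 = N² - 35 = -35 + N²)
u(-27)*(s(1/(-15 + (5 - 3*(-4)))) + c) = (6 - 27)*((-35 + (1/(-15 + (5 - 3*(-4))))²) - 138) = -21*((-35 + (1/(-15 + (5 + 12)))²) - 138) = -21*((-35 + (1/(-15 + 17))²) - 138) = -21*((-35 + (1/2)²) - 138) = -21*((-35 + (½)²) - 138) = -21*((-35 + ¼) - 138) = -21*(-139/4 - 138) = -21*(-691/4) = 14511/4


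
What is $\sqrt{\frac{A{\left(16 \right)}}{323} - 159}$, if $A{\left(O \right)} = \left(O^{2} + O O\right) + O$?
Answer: $\frac{i \sqrt{16417767}}{323} \approx 12.545 i$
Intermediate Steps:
$A{\left(O \right)} = O + 2 O^{2}$ ($A{\left(O \right)} = \left(O^{2} + O^{2}\right) + O = 2 O^{2} + O = O + 2 O^{2}$)
$\sqrt{\frac{A{\left(16 \right)}}{323} - 159} = \sqrt{\frac{16 \left(1 + 2 \cdot 16\right)}{323} - 159} = \sqrt{16 \left(1 + 32\right) \frac{1}{323} - 159} = \sqrt{16 \cdot 33 \cdot \frac{1}{323} - 159} = \sqrt{528 \cdot \frac{1}{323} - 159} = \sqrt{\frac{528}{323} - 159} = \sqrt{- \frac{50829}{323}} = \frac{i \sqrt{16417767}}{323}$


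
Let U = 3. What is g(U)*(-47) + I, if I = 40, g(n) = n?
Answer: -101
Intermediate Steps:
g(U)*(-47) + I = 3*(-47) + 40 = -141 + 40 = -101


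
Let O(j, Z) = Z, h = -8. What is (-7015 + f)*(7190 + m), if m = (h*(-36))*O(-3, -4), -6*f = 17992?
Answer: -181387558/3 ≈ -6.0463e+7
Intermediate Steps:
f = -8996/3 (f = -⅙*17992 = -8996/3 ≈ -2998.7)
m = -1152 (m = -8*(-36)*(-4) = 288*(-4) = -1152)
(-7015 + f)*(7190 + m) = (-7015 - 8996/3)*(7190 - 1152) = -30041/3*6038 = -181387558/3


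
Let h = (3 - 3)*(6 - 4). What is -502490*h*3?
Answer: 0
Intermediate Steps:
h = 0 (h = 0*2 = 0)
-502490*h*3 = -0*3 = -502490*0 = 0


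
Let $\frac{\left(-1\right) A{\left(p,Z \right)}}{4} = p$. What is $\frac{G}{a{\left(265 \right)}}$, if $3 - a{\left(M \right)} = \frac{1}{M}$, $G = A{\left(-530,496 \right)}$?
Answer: $\frac{280900}{397} \approx 707.56$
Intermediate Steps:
$A{\left(p,Z \right)} = - 4 p$
$G = 2120$ ($G = \left(-4\right) \left(-530\right) = 2120$)
$a{\left(M \right)} = 3 - \frac{1}{M}$
$\frac{G}{a{\left(265 \right)}} = \frac{2120}{3 - \frac{1}{265}} = \frac{2120}{\frac{794}{265}} = 2120 \cdot \frac{265}{794} = \frac{280900}{397}$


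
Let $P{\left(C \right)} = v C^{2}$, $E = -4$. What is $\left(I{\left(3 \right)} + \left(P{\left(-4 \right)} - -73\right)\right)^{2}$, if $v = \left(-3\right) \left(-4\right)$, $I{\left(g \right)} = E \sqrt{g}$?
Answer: $70273 - 2120 \sqrt{3} \approx 66601.0$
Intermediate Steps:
$I{\left(g \right)} = - 4 \sqrt{g}$
$v = 12$
$P{\left(C \right)} = 12 C^{2}$
$\left(I{\left(3 \right)} + \left(P{\left(-4 \right)} - -73\right)\right)^{2} = \left(- 4 \sqrt{3} + \left(12 \left(-4\right)^{2} - -73\right)\right)^{2} = \left(- 4 \sqrt{3} + \left(12 \cdot 16 + 73\right)\right)^{2} = \left(- 4 \sqrt{3} + \left(192 + 73\right)\right)^{2} = \left(- 4 \sqrt{3} + 265\right)^{2} = \left(265 - 4 \sqrt{3}\right)^{2}$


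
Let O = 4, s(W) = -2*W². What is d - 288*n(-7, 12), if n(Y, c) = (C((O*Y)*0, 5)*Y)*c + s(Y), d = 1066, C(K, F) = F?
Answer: 150250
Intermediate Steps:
n(Y, c) = -2*Y² + 5*Y*c (n(Y, c) = (5*Y)*c - 2*Y² = 5*Y*c - 2*Y² = -2*Y² + 5*Y*c)
d - 288*n(-7, 12) = 1066 - (-2016)*(-2*(-7) + 5*12) = 1066 - (-2016)*(14 + 60) = 1066 - (-2016)*74 = 1066 - 288*(-518) = 1066 + 149184 = 150250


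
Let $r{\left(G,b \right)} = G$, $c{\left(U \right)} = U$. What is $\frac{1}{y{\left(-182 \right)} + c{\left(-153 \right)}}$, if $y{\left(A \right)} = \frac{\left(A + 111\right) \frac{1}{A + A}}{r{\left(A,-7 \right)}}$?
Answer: $- \frac{66248}{10136015} \approx -0.0065359$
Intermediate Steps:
$y{\left(A \right)} = \frac{111 + A}{2 A^{2}}$ ($y{\left(A \right)} = \frac{\left(A + 111\right) \frac{1}{A + A}}{A} = \frac{\left(111 + A\right) \frac{1}{2 A}}{A} = \frac{\frac{1}{2} \frac{1}{A} \left(111 + A\right)}{A} = \frac{111 + A}{2 A^{2}}$)
$\frac{1}{y{\left(-182 \right)} + c{\left(-153 \right)}} = \frac{1}{\frac{111 - 182}{2 \cdot 33124} - 153} = \frac{1}{\frac{1}{2} \cdot \frac{1}{33124} \left(-71\right) - 153} = \frac{1}{- \frac{71}{66248} - 153} = \frac{1}{- \frac{10136015}{66248}} = - \frac{66248}{10136015}$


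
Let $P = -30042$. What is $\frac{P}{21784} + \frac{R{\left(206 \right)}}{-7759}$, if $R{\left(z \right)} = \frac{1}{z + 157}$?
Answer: $- \frac{42306912749}{30677503164} \approx -1.3791$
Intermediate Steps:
$R{\left(z \right)} = \frac{1}{157 + z}$
$\frac{P}{21784} + \frac{R{\left(206 \right)}}{-7759} = - \frac{30042}{21784} + \frac{1}{\left(157 + 206\right) \left(-7759\right)} = \left(-30042\right) \frac{1}{21784} + \frac{1}{363} \left(- \frac{1}{7759}\right) = - \frac{15021}{10892} + \frac{1}{363} \left(- \frac{1}{7759}\right) = - \frac{15021}{10892} - \frac{1}{2816517} = - \frac{42306912749}{30677503164}$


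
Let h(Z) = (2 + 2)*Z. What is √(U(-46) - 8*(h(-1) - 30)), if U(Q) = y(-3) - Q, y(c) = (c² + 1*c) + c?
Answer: √321 ≈ 17.916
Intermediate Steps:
y(c) = c² + 2*c (y(c) = (c² + c) + c = (c + c²) + c = c² + 2*c)
h(Z) = 4*Z
U(Q) = 3 - Q (U(Q) = -3*(2 - 3) - Q = -3*(-1) - Q = 3 - Q)
√(U(-46) - 8*(h(-1) - 30)) = √((3 - 1*(-46)) - 8*(4*(-1) - 30)) = √((3 + 46) - 8*(-4 - 30)) = √(49 - 8*(-34)) = √(49 + 272) = √321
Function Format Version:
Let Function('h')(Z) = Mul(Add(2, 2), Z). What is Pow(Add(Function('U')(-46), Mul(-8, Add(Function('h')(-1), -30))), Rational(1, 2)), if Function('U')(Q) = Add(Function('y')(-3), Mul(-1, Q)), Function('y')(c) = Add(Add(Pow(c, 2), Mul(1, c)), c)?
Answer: Pow(321, Rational(1, 2)) ≈ 17.916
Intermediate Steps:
Function('y')(c) = Add(Pow(c, 2), Mul(2, c)) (Function('y')(c) = Add(Add(Pow(c, 2), c), c) = Add(Add(c, Pow(c, 2)), c) = Add(Pow(c, 2), Mul(2, c)))
Function('h')(Z) = Mul(4, Z)
Function('U')(Q) = Add(3, Mul(-1, Q)) (Function('U')(Q) = Add(Mul(-3, Add(2, -3)), Mul(-1, Q)) = Add(Mul(-3, -1), Mul(-1, Q)) = Add(3, Mul(-1, Q)))
Pow(Add(Function('U')(-46), Mul(-8, Add(Function('h')(-1), -30))), Rational(1, 2)) = Pow(Add(Add(3, Mul(-1, -46)), Mul(-8, Add(Mul(4, -1), -30))), Rational(1, 2)) = Pow(Add(Add(3, 46), Mul(-8, Add(-4, -30))), Rational(1, 2)) = Pow(Add(49, Mul(-8, -34)), Rational(1, 2)) = Pow(Add(49, 272), Rational(1, 2)) = Pow(321, Rational(1, 2))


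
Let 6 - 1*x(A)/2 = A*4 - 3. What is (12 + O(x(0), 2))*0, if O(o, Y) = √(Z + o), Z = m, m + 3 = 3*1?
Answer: 0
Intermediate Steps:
x(A) = 18 - 8*A (x(A) = 12 - 2*(A*4 - 3) = 12 - 2*(4*A - 3) = 12 - 2*(-3 + 4*A) = 12 + (6 - 8*A) = 18 - 8*A)
m = 0 (m = -3 + 3*1 = -3 + 3 = 0)
Z = 0
O(o, Y) = √o (O(o, Y) = √(0 + o) = √o)
(12 + O(x(0), 2))*0 = (12 + √(18 - 8*0))*0 = (12 + √(18 + 0))*0 = (12 + √18)*0 = (12 + 3*√2)*0 = 0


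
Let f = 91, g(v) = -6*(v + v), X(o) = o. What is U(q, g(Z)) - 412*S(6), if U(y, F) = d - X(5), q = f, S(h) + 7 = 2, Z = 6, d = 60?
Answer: 2115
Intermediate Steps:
g(v) = -12*v
S(h) = -5 (S(h) = -7 + 2 = -5)
q = 91
U(y, F) = 55 (U(y, F) = 60 - 1*5 = 60 - 5 = 55)
U(q, g(Z)) - 412*S(6) = 55 - 412*(-5) = 55 + 2060 = 2115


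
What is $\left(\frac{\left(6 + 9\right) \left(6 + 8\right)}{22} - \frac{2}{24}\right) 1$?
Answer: $\frac{1249}{132} \approx 9.4621$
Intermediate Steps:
$\left(\frac{\left(6 + 9\right) \left(6 + 8\right)}{22} - \frac{2}{24}\right) 1 = \left(15 \cdot 14 \cdot \frac{1}{22} - \frac{1}{12}\right) 1 = \left(210 \cdot \frac{1}{22} - \frac{1}{12}\right) 1 = \left(\frac{105}{11} - \frac{1}{12}\right) 1 = \frac{1249}{132} \cdot 1 = \frac{1249}{132}$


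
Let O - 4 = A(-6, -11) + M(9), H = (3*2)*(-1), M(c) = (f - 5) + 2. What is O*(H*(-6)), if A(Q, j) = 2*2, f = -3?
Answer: 72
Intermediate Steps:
M(c) = -6 (M(c) = (-3 - 5) + 2 = -8 + 2 = -6)
H = -6 (H = 6*(-1) = -6)
A(Q, j) = 4
O = 2 (O = 4 + (4 - 6) = 4 - 2 = 2)
O*(H*(-6)) = 2*(-6*(-6)) = 2*36 = 72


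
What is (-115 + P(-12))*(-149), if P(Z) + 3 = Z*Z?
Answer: -3874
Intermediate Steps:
P(Z) = -3 + Z² (P(Z) = -3 + Z*Z = -3 + Z²)
(-115 + P(-12))*(-149) = (-115 + (-3 + (-12)²))*(-149) = (-115 + (-3 + 144))*(-149) = (-115 + 141)*(-149) = 26*(-149) = -3874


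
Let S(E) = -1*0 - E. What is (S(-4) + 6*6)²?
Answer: 1600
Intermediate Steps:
S(E) = -E (S(E) = 0 - E = -E)
(S(-4) + 6*6)² = (-1*(-4) + 6*6)² = (4 + 36)² = 40² = 1600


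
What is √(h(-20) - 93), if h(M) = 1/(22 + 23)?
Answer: 2*I*√5230/15 ≈ 9.6425*I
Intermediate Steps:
h(M) = 1/45
√(h(-20) - 93) = √(1/45 - 93) = √(-4184/45) = 2*I*√5230/15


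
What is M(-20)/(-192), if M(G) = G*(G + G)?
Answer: -25/6 ≈ -4.1667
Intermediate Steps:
M(G) = 2*G**2 (M(G) = G*(2*G) = 2*G**2)
M(-20)/(-192) = (2*(-20)**2)/(-192) = -400/96 = -1/192*800 = -25/6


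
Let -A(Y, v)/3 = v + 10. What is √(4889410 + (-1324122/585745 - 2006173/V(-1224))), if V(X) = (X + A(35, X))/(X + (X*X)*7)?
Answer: 2*I*√745822219009151522585/585745 ≈ 93248.0*I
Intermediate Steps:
A(Y, v) = -30 - 3*v (A(Y, v) = -3*(v + 10) = -3*(10 + v) = -30 - 3*v)
V(X) = (-30 - 2*X)/(X + 7*X²) (V(X) = (X + (-30 - 3*X))/(X + (X*X)*7) = (-30 - 2*X)/(X + X²*7) = (-30 - 2*X)/(X + 7*X²))
√(4889410 + (-1324122/585745 - 2006173/V(-1224))) = √(4889410 + (-1324122/585745 - 2006173*(-612*(1 + 7*(-1224))/(-15 - 1*(-1224))))) = √(4889410 + (-1324122*1/585745 - 2006173*(-612*(1 - 8568)/(-15 + 1224)))) = √(4889410 + (-1324122/585745 - 2006173/(2*(-1/1224)*1209/(-8567)))) = √(4889410 + (-1324122/585745 - 2006173/(2*(-1/1224)*(-1/8567)*1209))) = √(4889410 + (-1324122/585745 - 2006173/31/134436)) = √(4889410 + (-1324122/585745 - 2006173*134436/31)) = √(4889410 + (-1324122/585745 - 269701873428/31)) = √(4889410 - 5096016899746182/585745) = √(-5093152952285732/585745) = 2*I*√745822219009151522585/585745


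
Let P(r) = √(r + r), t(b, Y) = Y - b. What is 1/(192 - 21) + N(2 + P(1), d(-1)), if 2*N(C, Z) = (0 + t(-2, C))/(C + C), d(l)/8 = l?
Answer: 517/684 - √2/4 ≈ 0.40229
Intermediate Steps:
d(l) = 8*l
P(r) = √2*√r (P(r) = √(2*r) = √2*√r)
N(C, Z) = (2 + C)/(4*C) (N(C, Z) = ((0 + (C - 1*(-2)))/(C + C))/2 = ((0 + (C + 2))/((2*C)))/2 = ((0 + (2 + C))*(1/(2*C)))/2 = ((2 + C)*(1/(2*C)))/2 = ((2 + C)/(2*C))/2 = (2 + C)/(4*C))
1/(192 - 21) + N(2 + P(1), d(-1)) = 1/(192 - 21) + (2 + (2 + √2*√1))/(4*(2 + √2*√1)) = 1/171 + (2 + (2 + √2*1))/(4*(2 + √2*1)) = 1/171 + (2 + (2 + √2))/(4*(2 + √2)) = 1/171 + (4 + √2)/(4*(2 + √2))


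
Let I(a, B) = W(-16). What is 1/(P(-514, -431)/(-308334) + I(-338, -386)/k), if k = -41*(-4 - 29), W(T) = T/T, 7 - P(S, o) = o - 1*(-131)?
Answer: -46352878/11893 ≈ -3897.5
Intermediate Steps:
P(S, o) = -124 - o (P(S, o) = 7 - (o - 1*(-131)) = 7 - (o + 131) = 7 - (131 + o) = 7 + (-131 - o) = -124 - o)
W(T) = 1
I(a, B) = 1
k = 1353 (k = -41*(-33) = 1353)
1/(P(-514, -431)/(-308334) + I(-338, -386)/k) = 1/((-124 - 1*(-431))/(-308334) + 1/1353) = 1/((-124 + 431)*(-1/308334) + 1*(1/1353)) = 1/(307*(-1/308334) + 1/1353) = 1/(-307/308334 + 1/1353) = 1/(-11893/46352878) = -46352878/11893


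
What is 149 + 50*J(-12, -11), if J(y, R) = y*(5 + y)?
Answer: 4349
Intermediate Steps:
149 + 50*J(-12, -11) = 149 + 50*(-12*(5 - 12)) = 149 + 50*(-12*(-7)) = 149 + 50*84 = 149 + 4200 = 4349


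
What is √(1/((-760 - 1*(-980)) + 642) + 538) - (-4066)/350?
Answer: 2033/175 + √399758534/862 ≈ 34.812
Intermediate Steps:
√(1/((-760 - 1*(-980)) + 642) + 538) - (-4066)/350 = √(1/((-760 + 980) + 642) + 538) - (-4066)/350 = √(1/(220 + 642) + 538) - 1*(-2033/175) = √(1/862 + 538) + 2033/175 = √(463757/862) + 2033/175 = √399758534/862 + 2033/175 = 2033/175 + √399758534/862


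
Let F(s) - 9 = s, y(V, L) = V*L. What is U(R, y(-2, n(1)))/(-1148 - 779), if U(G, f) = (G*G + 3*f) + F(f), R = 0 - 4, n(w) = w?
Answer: -17/1927 ≈ -0.0088220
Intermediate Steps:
y(V, L) = L*V
F(s) = 9 + s
R = -4
U(G, f) = 9 + G² + 4*f (U(G, f) = (G*G + 3*f) + (9 + f) = (G² + 3*f) + (9 + f) = 9 + G² + 4*f)
U(R, y(-2, n(1)))/(-1148 - 779) = (9 + (-4)² + 4*(1*(-2)))/(-1148 - 779) = (9 + 16 + 4*(-2))/(-1927) = -(9 + 16 - 8)/1927 = -1/1927*17 = -17/1927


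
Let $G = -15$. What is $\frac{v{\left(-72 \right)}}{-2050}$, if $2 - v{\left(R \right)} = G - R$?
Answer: $\frac{11}{410} \approx 0.026829$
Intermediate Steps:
$v{\left(R \right)} = 17 + R$ ($v{\left(R \right)} = 2 - \left(-15 - R\right) = 2 + \left(15 + R\right) = 17 + R$)
$\frac{v{\left(-72 \right)}}{-2050} = \frac{17 - 72}{-2050} = \left(-55\right) \left(- \frac{1}{2050}\right) = \frac{11}{410}$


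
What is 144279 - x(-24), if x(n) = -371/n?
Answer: 3462325/24 ≈ 1.4426e+5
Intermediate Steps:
144279 - x(-24) = 144279 - (-371)/(-24) = 144279 - (-371)*(-1)/24 = 144279 - 1*371/24 = 144279 - 371/24 = 3462325/24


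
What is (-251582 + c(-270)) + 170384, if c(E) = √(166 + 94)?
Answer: -81198 + 2*√65 ≈ -81182.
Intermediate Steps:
c(E) = 2*√65 (c(E) = √260 = 2*√65)
(-251582 + c(-270)) + 170384 = (-251582 + 2*√65) + 170384 = -81198 + 2*√65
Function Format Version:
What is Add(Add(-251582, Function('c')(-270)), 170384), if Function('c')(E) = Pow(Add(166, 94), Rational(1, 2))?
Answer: Add(-81198, Mul(2, Pow(65, Rational(1, 2)))) ≈ -81182.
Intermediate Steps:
Function('c')(E) = Mul(2, Pow(65, Rational(1, 2))) (Function('c')(E) = Pow(260, Rational(1, 2)) = Mul(2, Pow(65, Rational(1, 2))))
Add(Add(-251582, Function('c')(-270)), 170384) = Add(Add(-251582, Mul(2, Pow(65, Rational(1, 2)))), 170384) = Add(-81198, Mul(2, Pow(65, Rational(1, 2))))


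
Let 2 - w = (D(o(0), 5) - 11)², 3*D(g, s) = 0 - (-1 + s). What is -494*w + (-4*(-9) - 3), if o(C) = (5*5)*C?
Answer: 667691/9 ≈ 74188.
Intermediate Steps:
o(C) = 25*C
D(g, s) = ⅓ - s/3 (D(g, s) = (0 - (-1 + s))/3 = (0 + (1 - s))/3 = (1 - s)/3 = ⅓ - s/3)
w = -1351/9 (w = 2 - ((⅓ - ⅓*5) - 11)² = 2 - ((⅓ - 5/3) - 11)² = 2 - (-4/3 - 11)² = 2 - (-37/3)² = 2 - 1*1369/9 = 2 - 1369/9 = -1351/9 ≈ -150.11)
-494*w + (-4*(-9) - 3) = -494*(-1351/9) + (-4*(-9) - 3) = 667394/9 + (36 - 3) = 667394/9 + 33 = 667691/9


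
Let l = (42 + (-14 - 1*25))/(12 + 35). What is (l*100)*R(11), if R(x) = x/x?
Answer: 300/47 ≈ 6.3830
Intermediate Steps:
R(x) = 1
l = 3/47 (l = (42 + (-14 - 25))/47 = (42 - 39)*(1/47) = 3*(1/47) = 3/47 ≈ 0.063830)
(l*100)*R(11) = ((3/47)*100)*1 = (300/47)*1 = 300/47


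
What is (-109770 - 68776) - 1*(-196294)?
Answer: 17748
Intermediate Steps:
(-109770 - 68776) - 1*(-196294) = -178546 + 196294 = 17748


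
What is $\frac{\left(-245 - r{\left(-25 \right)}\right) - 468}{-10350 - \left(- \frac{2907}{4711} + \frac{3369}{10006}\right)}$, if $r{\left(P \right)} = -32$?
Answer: $\frac{10700386382}{162622612339} \approx 0.065799$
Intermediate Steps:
$\frac{\left(-245 - r{\left(-25 \right)}\right) - 468}{-10350 - \left(- \frac{2907}{4711} + \frac{3369}{10006}\right)} = \frac{\left(-245 - -32\right) - 468}{-10350 - \left(- \frac{2907}{4711} + \frac{3369}{10006}\right)} = \frac{\left(-245 + 32\right) + \left(-11328 + 10860\right)}{-10350 - - \frac{13216083}{47138266}} = \frac{-213 - 468}{-10350 + \left(- \frac{3369}{10006} + \frac{2907}{4711}\right)} = - \frac{681}{-10350 + \frac{13216083}{47138266}} = - \frac{681}{- \frac{487867837017}{47138266}} = \left(-681\right) \left(- \frac{47138266}{487867837017}\right) = \frac{10700386382}{162622612339}$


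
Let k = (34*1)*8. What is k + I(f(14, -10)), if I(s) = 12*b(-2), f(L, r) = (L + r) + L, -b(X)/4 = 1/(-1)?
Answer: 320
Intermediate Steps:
b(X) = 4 (b(X) = -4/(-1) = -4*(-1) = 4)
f(L, r) = r + 2*L
I(s) = 48 (I(s) = 12*4 = 48)
k = 272 (k = 34*8 = 272)
k + I(f(14, -10)) = 272 + 48 = 320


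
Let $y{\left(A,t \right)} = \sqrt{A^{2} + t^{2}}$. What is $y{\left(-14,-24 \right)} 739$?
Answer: $1478 \sqrt{193} \approx 20533.0$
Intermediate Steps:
$y{\left(-14,-24 \right)} 739 = \sqrt{\left(-14\right)^{2} + \left(-24\right)^{2}} \cdot 739 = \sqrt{196 + 576} \cdot 739 = \sqrt{772} \cdot 739 = 2 \sqrt{193} \cdot 739 = 1478 \sqrt{193}$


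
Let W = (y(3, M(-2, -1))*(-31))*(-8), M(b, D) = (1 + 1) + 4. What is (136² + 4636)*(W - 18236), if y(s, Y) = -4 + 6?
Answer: -410361680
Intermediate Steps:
M(b, D) = 6 (M(b, D) = 2 + 4 = 6)
y(s, Y) = 2
W = 496 (W = (2*(-31))*(-8) = -62*(-8) = 496)
(136² + 4636)*(W - 18236) = (136² + 4636)*(496 - 18236) = (18496 + 4636)*(-17740) = 23132*(-17740) = -410361680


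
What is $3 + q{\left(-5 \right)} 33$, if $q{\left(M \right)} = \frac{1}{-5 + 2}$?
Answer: $-8$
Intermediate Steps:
$q{\left(M \right)} = - \frac{1}{3}$ ($q{\left(M \right)} = \frac{1}{-3} = - \frac{1}{3}$)
$3 + q{\left(-5 \right)} 33 = 3 - 11 = -8$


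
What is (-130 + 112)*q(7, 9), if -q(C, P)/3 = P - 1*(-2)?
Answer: 594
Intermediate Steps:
q(C, P) = -6 - 3*P (q(C, P) = -3*(P - 1*(-2)) = -3*(P + 2) = -3*(2 + P) = -6 - 3*P)
(-130 + 112)*q(7, 9) = (-130 + 112)*(-6 - 3*9) = -18*(-6 - 27) = -18*(-33) = 594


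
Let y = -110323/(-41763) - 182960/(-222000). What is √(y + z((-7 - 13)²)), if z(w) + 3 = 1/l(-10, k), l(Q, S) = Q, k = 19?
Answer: √87340779676338/15452310 ≈ 0.60480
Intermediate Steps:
z(w) = -31/10 (z(w) = -3 + 1/(-10) = -3 - ⅒ = -31/10)
y = 133886102/38630775 (y = -110323*(-1/41763) - 182960*(-1/222000) = 110323/41763 + 2287/2775 = 133886102/38630775 ≈ 3.4658)
√(y + z((-7 - 13)²)) = √(133886102/38630775 - 31/10) = √(28261399/77261550) = √87340779676338/15452310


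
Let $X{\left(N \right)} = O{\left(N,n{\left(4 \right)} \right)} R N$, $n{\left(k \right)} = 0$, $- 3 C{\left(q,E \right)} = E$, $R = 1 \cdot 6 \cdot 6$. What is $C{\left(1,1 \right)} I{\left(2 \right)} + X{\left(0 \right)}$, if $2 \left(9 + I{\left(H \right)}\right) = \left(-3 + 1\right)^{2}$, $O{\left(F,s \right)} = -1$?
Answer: $\frac{7}{3} \approx 2.3333$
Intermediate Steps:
$R = 36$ ($R = 6 \cdot 6 = 36$)
$C{\left(q,E \right)} = - \frac{E}{3}$
$I{\left(H \right)} = -7$ ($I{\left(H \right)} = -9 + \frac{\left(-3 + 1\right)^{2}}{2} = -9 + \frac{\left(-2\right)^{2}}{2} = -9 + \frac{1}{2} \cdot 4 = -9 + 2 = -7$)
$X{\left(N \right)} = - 36 N$ ($X{\left(N \right)} = \left(-1\right) 36 N = - 36 N$)
$C{\left(1,1 \right)} I{\left(2 \right)} + X{\left(0 \right)} = \left(- \frac{1}{3}\right) 1 \left(-7\right) - 0 = \left(- \frac{1}{3}\right) \left(-7\right) + 0 = \frac{7}{3} + 0 = \frac{7}{3}$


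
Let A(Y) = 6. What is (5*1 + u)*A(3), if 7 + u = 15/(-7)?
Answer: -174/7 ≈ -24.857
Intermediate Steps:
u = -64/7 (u = -7 + 15/(-7) = -7 + 15*(-⅐) = -7 - 15/7 = -64/7 ≈ -9.1429)
(5*1 + u)*A(3) = (5*1 - 64/7)*6 = (5 - 64/7)*6 = -29/7*6 = -174/7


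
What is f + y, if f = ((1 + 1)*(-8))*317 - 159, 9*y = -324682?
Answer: -371761/9 ≈ -41307.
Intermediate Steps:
y = -324682/9 (y = (1/9)*(-324682) = -324682/9 ≈ -36076.)
f = -5231 (f = (2*(-8))*317 - 159 = -16*317 - 159 = -5072 - 159 = -5231)
f + y = -5231 - 324682/9 = -371761/9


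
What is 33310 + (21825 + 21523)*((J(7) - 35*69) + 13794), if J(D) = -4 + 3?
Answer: 493246854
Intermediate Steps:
J(D) = -1
33310 + (21825 + 21523)*((J(7) - 35*69) + 13794) = 33310 + (21825 + 21523)*((-1 - 35*69) + 13794) = 33310 + 43348*((-1 - 2415) + 13794) = 33310 + 43348*(-2416 + 13794) = 33310 + 43348*11378 = 33310 + 493213544 = 493246854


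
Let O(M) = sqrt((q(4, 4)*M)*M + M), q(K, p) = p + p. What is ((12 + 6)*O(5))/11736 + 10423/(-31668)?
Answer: -1489/4524 + sqrt(205)/652 ≈ -0.30717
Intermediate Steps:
q(K, p) = 2*p
O(M) = sqrt(M + 8*M**2) (O(M) = sqrt(((2*4)*M)*M + M) = sqrt((8*M)*M + M) = sqrt(8*M**2 + M) = sqrt(M + 8*M**2))
((12 + 6)*O(5))/11736 + 10423/(-31668) = ((12 + 6)*sqrt(5*(1 + 8*5)))/11736 + 10423/(-31668) = (18*sqrt(5*(1 + 40)))*(1/11736) + 10423*(-1/31668) = (18*sqrt(5*41))*(1/11736) - 1489/4524 = (18*sqrt(205))*(1/11736) - 1489/4524 = sqrt(205)/652 - 1489/4524 = -1489/4524 + sqrt(205)/652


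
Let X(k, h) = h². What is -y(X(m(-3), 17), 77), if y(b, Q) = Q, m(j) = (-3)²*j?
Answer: -77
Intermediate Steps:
m(j) = 9*j
-y(X(m(-3), 17), 77) = -1*77 = -77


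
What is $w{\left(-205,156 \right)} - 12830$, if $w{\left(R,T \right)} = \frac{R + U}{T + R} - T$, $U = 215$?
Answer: $- \frac{636324}{49} \approx -12986.0$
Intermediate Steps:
$w{\left(R,T \right)} = - T + \frac{215 + R}{R + T}$ ($w{\left(R,T \right)} = \frac{R + 215}{T + R} - T = \frac{215 + R}{R + T} - T = - T + \frac{215 + R}{R + T}$)
$w{\left(-205,156 \right)} - 12830 = \frac{215 - 205 - 156^{2} - \left(-205\right) 156}{-205 + 156} - 12830 = \frac{215 - 205 - 24336 + 31980}{-49} - 12830 = - \frac{215 - 205 - 24336 + 31980}{49} - 12830 = \left(- \frac{1}{49}\right) 7654 - 12830 = - \frac{7654}{49} - 12830 = - \frac{636324}{49}$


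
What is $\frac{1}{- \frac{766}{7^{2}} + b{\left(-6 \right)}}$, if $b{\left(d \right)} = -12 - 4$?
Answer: $- \frac{49}{1550} \approx -0.031613$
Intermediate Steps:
$b{\left(d \right)} = -16$
$\frac{1}{- \frac{766}{7^{2}} + b{\left(-6 \right)}} = \frac{1}{- \frac{766}{7^{2}} - 16} = \frac{1}{- \frac{766}{49} - 16} = \frac{1}{- \frac{1550}{49}} = - \frac{49}{1550}$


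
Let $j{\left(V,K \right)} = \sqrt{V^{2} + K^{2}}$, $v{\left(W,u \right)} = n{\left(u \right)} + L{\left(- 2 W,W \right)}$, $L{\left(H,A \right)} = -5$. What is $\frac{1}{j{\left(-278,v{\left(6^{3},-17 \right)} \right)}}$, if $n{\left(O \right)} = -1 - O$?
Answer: $\frac{\sqrt{77405}}{77405} \approx 0.0035943$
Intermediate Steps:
$v{\left(W,u \right)} = -6 - u$ ($v{\left(W,u \right)} = \left(-1 - u\right) - 5 = -6 - u$)
$j{\left(V,K \right)} = \sqrt{K^{2} + V^{2}}$
$\frac{1}{j{\left(-278,v{\left(6^{3},-17 \right)} \right)}} = \frac{1}{\sqrt{\left(-6 - -17\right)^{2} + \left(-278\right)^{2}}} = \frac{1}{\sqrt{\left(-6 + 17\right)^{2} + 77284}} = \frac{1}{\sqrt{11^{2} + 77284}} = \frac{1}{\sqrt{121 + 77284}} = \frac{1}{\sqrt{77405}} = \frac{\sqrt{77405}}{77405}$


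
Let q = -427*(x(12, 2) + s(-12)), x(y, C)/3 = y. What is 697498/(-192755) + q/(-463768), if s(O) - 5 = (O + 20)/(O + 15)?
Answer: -959649620957/268180802520 ≈ -3.5784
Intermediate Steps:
x(y, C) = 3*y
s(O) = 5 + (20 + O)/(15 + O) (s(O) = 5 + (O + 20)/(O + 15) = 5 + (20 + O)/(15 + O))
q = -55937/3 (q = -427*(3*12 + (95 + 6*(-12))/(15 - 12)) = -427*(36 + (95 - 72)/3) = -427*(36 + (⅓)*23) = -427*(36 + 23/3) = -427*131/3 = -55937/3 ≈ -18646.)
697498/(-192755) + q/(-463768) = 697498/(-192755) - 55937/3/(-463768) = 697498*(-1/192755) - 55937/3*(-1/463768) = -697498/192755 + 55937/1391304 = -959649620957/268180802520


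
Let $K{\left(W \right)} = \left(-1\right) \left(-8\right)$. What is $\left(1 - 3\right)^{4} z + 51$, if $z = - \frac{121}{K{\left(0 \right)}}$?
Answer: $-191$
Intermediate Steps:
$K{\left(W \right)} = 8$
$z = - \frac{121}{8} \approx -15.125$
$\left(1 - 3\right)^{4} z + 51 = \left(1 - 3\right)^{4} \left(- \frac{121}{8}\right) + 51 = \left(-2\right)^{4} \left(- \frac{121}{8}\right) + 51 = 16 \left(- \frac{121}{8}\right) + 51 = -242 + 51 = -191$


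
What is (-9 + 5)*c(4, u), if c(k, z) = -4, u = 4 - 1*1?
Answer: 16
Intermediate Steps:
u = 3 (u = 4 - 1 = 3)
(-9 + 5)*c(4, u) = (-9 + 5)*(-4) = -4*(-4) = 16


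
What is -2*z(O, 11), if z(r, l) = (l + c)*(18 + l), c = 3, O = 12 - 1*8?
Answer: -812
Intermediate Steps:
O = 4 (O = 12 - 8 = 4)
z(r, l) = (3 + l)*(18 + l) (z(r, l) = (l + 3)*(18 + l) = (3 + l)*(18 + l))
-2*z(O, 11) = -2*(54 + 11² + 21*11) = -2*(54 + 121 + 231) = -2*406 = -812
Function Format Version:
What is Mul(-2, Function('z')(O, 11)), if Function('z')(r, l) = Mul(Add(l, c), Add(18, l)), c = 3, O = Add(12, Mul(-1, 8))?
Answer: -812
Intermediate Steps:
O = 4 (O = Add(12, -8) = 4)
Function('z')(r, l) = Mul(Add(3, l), Add(18, l)) (Function('z')(r, l) = Mul(Add(l, 3), Add(18, l)) = Mul(Add(3, l), Add(18, l)))
Mul(-2, Function('z')(O, 11)) = Mul(-2, Add(54, Pow(11, 2), Mul(21, 11))) = Mul(-2, Add(54, 121, 231)) = Mul(-2, 406) = -812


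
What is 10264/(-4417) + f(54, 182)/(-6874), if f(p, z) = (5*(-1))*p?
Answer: -707777/309821 ≈ -2.2845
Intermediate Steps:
f(p, z) = -5*p
10264/(-4417) + f(54, 182)/(-6874) = 10264/(-4417) - 5*54/(-6874) = 10264*(-1/4417) - 270*(-1/6874) = -10264/4417 + 135/3437 = -707777/309821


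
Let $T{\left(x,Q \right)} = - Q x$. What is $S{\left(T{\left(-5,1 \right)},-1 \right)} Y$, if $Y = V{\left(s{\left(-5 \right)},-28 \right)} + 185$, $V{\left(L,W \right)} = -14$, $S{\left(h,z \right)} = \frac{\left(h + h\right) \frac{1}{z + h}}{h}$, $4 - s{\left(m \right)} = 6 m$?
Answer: $\frac{171}{2} \approx 85.5$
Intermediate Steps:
$T{\left(x,Q \right)} = - Q x$
$s{\left(m \right)} = 4 - 6 m$
$S{\left(h,z \right)} = \frac{2}{h + z}$ ($S{\left(h,z \right)} = \frac{2 h \frac{1}{h + z}}{h} = \frac{2}{h + z}$)
$Y = 171$ ($Y = -14 + 185 = 171$)
$S{\left(T{\left(-5,1 \right)},-1 \right)} Y = \frac{2}{\left(-1\right) 1 \left(-5\right) - 1} \cdot 171 = \frac{2}{5 - 1} \cdot 171 = \frac{2}{4} \cdot 171 = 2 \cdot \frac{1}{4} \cdot 171 = \frac{1}{2} \cdot 171 = \frac{171}{2}$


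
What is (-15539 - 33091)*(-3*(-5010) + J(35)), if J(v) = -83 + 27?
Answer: -728185620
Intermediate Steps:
J(v) = -56
(-15539 - 33091)*(-3*(-5010) + J(35)) = (-15539 - 33091)*(-3*(-5010) - 56) = -48630*(15030 - 56) = -48630*14974 = -728185620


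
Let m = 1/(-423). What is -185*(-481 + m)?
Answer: 37640840/423 ≈ 88985.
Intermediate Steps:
m = -1/423 ≈ -0.0023641
-185*(-481 + m) = -185*(-481 - 1/423) = -185*(-203464/423) = 37640840/423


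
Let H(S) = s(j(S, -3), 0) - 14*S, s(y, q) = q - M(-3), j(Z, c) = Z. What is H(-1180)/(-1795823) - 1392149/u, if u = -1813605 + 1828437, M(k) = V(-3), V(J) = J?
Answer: -2500298262763/26635646736 ≈ -93.870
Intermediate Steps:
M(k) = -3
u = 14832
s(y, q) = 3 + q (s(y, q) = q - 1*(-3) = q + 3 = 3 + q)
H(S) = 3 - 14*S (H(S) = (3 + 0) - 14*S = 3 - 14*S)
H(-1180)/(-1795823) - 1392149/u = (3 - 14*(-1180))/(-1795823) - 1392149/14832 = (3 + 16520)*(-1/1795823) - 1392149*1/14832 = 16523*(-1/1795823) - 1392149/14832 = -16523/1795823 - 1392149/14832 = -2500298262763/26635646736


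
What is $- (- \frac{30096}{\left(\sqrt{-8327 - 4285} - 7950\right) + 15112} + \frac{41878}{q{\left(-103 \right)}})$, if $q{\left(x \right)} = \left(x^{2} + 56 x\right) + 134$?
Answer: $\frac{2 \left(- 20939 \sqrt{3153} + 37550659 i\right)}{4975 \left(\sqrt{3153} - 3581 i\right)} \approx -4.2165 - 0.065876 i$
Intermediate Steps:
$q{\left(x \right)} = 134 + x^{2} + 56 x$
$- (- \frac{30096}{\left(\sqrt{-8327 - 4285} - 7950\right) + 15112} + \frac{41878}{q{\left(-103 \right)}}) = - (- \frac{30096}{\left(\sqrt{-8327 - 4285} - 7950\right) + 15112} + \frac{41878}{134 + \left(-103\right)^{2} + 56 \left(-103\right)}) = - (- \frac{30096}{\left(\sqrt{-12612} - 7950\right) + 15112} + \frac{41878}{134 + 10609 - 5768}) = - (- \frac{30096}{\left(2 i \sqrt{3153} - 7950\right) + 15112} + \frac{41878}{4975}) = - (- \frac{30096}{\left(-7950 + 2 i \sqrt{3153}\right) + 15112} + 41878 \cdot \frac{1}{4975}) = - (- \frac{30096}{7162 + 2 i \sqrt{3153}} + \frac{41878}{4975}) = - (\frac{41878}{4975} - \frac{30096}{7162 + 2 i \sqrt{3153}}) = - \frac{41878}{4975} + \frac{30096}{7162 + 2 i \sqrt{3153}}$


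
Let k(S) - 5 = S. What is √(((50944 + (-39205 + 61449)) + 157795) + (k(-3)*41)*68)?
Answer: √236559 ≈ 486.37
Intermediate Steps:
k(S) = 5 + S
√(((50944 + (-39205 + 61449)) + 157795) + (k(-3)*41)*68) = √(((50944 + (-39205 + 61449)) + 157795) + ((5 - 3)*41)*68) = √(((50944 + 22244) + 157795) + (2*41)*68) = √((73188 + 157795) + 82*68) = √(230983 + 5576) = √236559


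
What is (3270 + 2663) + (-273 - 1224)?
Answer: 4436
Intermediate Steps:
(3270 + 2663) + (-273 - 1224) = 5933 - 1497 = 4436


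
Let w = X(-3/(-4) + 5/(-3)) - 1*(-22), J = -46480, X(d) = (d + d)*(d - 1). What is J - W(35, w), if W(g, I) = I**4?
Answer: -12636812762641/26873856 ≈ -4.7023e+5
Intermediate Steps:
X(d) = 2*d*(-1 + d) (X(d) = (2*d)*(-1 + d) = 2*d*(-1 + d))
w = 1837/72 (w = 2*(-3/(-4) + 5/(-3))*(-1 + (-3/(-4) + 5/(-3))) - 1*(-22) = 2*(-3*(-1/4) + 5*(-1/3))*(-1 + (-3*(-1/4) + 5*(-1/3))) + 22 = 2*(3/4 - 5/3)*(-1 + (3/4 - 5/3)) + 22 = 2*(-11/12)*(-1 - 11/12) + 22 = 2*(-11/12)*(-23/12) + 22 = 253/72 + 22 = 1837/72 ≈ 25.514)
J - W(35, w) = -46480 - (1837/72)**4 = -46480 - 1*11387715935761/26873856 = -46480 - 11387715935761/26873856 = -12636812762641/26873856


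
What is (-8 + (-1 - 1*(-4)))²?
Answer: 25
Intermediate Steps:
(-8 + (-1 - 1*(-4)))² = (-8 + (-1 + 4))² = (-8 + 3)² = (-5)² = 25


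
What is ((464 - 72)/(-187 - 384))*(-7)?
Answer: 2744/571 ≈ 4.8056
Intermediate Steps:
((464 - 72)/(-187 - 384))*(-7) = (392/(-571))*(-7) = (392*(-1/571))*(-7) = -392/571*(-7) = 2744/571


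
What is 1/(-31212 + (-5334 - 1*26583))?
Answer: -1/63129 ≈ -1.5841e-5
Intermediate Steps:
1/(-31212 + (-5334 - 1*26583)) = 1/(-31212 + (-5334 - 26583)) = 1/(-31212 - 31917) = 1/(-63129) = -1/63129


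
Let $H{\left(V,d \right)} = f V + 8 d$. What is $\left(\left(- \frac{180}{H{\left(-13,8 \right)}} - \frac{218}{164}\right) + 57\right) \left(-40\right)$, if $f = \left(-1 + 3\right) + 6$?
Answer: $- \frac{98680}{41} \approx -2406.8$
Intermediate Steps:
$f = 8$ ($f = 2 + 6 = 8$)
$H{\left(V,d \right)} = 8 V + 8 d$
$\left(\left(- \frac{180}{H{\left(-13,8 \right)}} - \frac{218}{164}\right) + 57\right) \left(-40\right) = \left(\left(- \frac{180}{8 \left(-13\right) + 8 \cdot 8} - \frac{218}{164}\right) + 57\right) \left(-40\right) = \left(\left(- \frac{180}{-104 + 64} - \frac{109}{82}\right) + 57\right) \left(-40\right) = \left(\left(- \frac{180}{-40} - \frac{109}{82}\right) + 57\right) \left(-40\right) = \left(\left(\left(-180\right) \left(- \frac{1}{40}\right) - \frac{109}{82}\right) + 57\right) \left(-40\right) = \left(\left(\frac{9}{2} - \frac{109}{82}\right) + 57\right) \left(-40\right) = \left(\frac{130}{41} + 57\right) \left(-40\right) = \frac{2467}{41} \left(-40\right) = - \frac{98680}{41}$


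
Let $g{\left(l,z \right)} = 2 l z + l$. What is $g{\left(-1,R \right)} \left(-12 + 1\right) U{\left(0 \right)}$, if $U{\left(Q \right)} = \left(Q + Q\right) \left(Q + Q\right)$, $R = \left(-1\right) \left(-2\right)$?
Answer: $0$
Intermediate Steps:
$R = 2$
$g{\left(l,z \right)} = l + 2 l z$ ($g{\left(l,z \right)} = 2 l z + l = l + 2 l z$)
$U{\left(Q \right)} = 4 Q^{2}$ ($U{\left(Q \right)} = 2 Q 2 Q = 4 Q^{2}$)
$g{\left(-1,R \right)} \left(-12 + 1\right) U{\left(0 \right)} = - (1 + 2 \cdot 2) \left(-12 + 1\right) 4 \cdot 0^{2} = - (1 + 4) \left(- 11 \cdot 4 \cdot 0\right) = \left(-1\right) 5 \left(\left(-11\right) 0\right) = \left(-5\right) 0 = 0$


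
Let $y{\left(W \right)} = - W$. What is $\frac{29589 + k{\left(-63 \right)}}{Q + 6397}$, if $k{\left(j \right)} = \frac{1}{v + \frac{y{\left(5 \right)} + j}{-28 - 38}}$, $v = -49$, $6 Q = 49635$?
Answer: $\frac{93678708}{46443637} \approx 2.017$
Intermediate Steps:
$Q = \frac{16545}{2}$ ($Q = \frac{1}{6} \cdot 49635 = \frac{16545}{2} \approx 8272.5$)
$k{\left(j \right)} = \frac{1}{- \frac{3229}{66} - \frac{j}{66}}$ ($k{\left(j \right)} = \frac{1}{-49 + \frac{\left(-1\right) 5 + j}{-28 - 38}} = \frac{1}{-49 + \frac{-5 + j}{-66}} = \frac{1}{-49 + \left(-5 + j\right) \left(- \frac{1}{66}\right)} = \frac{1}{-49 - \left(- \frac{5}{66} + \frac{j}{66}\right)} = \frac{1}{- \frac{3229}{66} - \frac{j}{66}}$)
$\frac{29589 + k{\left(-63 \right)}}{Q + 6397} = \frac{29589 - \frac{66}{3229 - 63}}{\frac{16545}{2} + 6397} = \frac{29589 - \frac{66}{3166}}{\frac{29339}{2}} = \left(29589 - \frac{33}{1583}\right) \frac{2}{29339} = \frac{46839354}{1583} \cdot \frac{2}{29339} = \frac{93678708}{46443637}$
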